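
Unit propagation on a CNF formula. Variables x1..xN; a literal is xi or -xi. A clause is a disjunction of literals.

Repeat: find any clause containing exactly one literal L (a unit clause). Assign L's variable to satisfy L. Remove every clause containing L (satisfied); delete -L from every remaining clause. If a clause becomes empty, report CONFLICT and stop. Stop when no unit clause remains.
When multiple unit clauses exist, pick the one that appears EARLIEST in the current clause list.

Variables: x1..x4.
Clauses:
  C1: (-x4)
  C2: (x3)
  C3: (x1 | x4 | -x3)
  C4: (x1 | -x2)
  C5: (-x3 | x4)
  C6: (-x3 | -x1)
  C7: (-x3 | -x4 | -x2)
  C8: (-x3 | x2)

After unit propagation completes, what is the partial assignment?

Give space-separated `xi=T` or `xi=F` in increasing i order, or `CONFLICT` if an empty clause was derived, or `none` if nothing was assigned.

Answer: CONFLICT

Derivation:
unit clause [-4] forces x4=F; simplify:
  drop 4 from [1, 4, -3] -> [1, -3]
  drop 4 from [-3, 4] -> [-3]
  satisfied 2 clause(s); 6 remain; assigned so far: [4]
unit clause [3] forces x3=T; simplify:
  drop -3 from [1, -3] -> [1]
  drop -3 from [-3] -> [] (empty!)
  drop -3 from [-3, -1] -> [-1]
  drop -3 from [-3, 2] -> [2]
  satisfied 1 clause(s); 5 remain; assigned so far: [3, 4]
CONFLICT (empty clause)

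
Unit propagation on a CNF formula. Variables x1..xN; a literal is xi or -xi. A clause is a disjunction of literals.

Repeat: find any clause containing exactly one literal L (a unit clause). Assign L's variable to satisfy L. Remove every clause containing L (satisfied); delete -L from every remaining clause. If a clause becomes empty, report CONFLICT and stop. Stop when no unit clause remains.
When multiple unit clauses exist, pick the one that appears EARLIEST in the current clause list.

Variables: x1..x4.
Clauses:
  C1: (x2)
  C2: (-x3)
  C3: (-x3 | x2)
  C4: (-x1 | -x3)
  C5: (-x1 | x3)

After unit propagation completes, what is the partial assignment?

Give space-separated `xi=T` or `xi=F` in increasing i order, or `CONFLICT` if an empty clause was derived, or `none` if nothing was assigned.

unit clause [2] forces x2=T; simplify:
  satisfied 2 clause(s); 3 remain; assigned so far: [2]
unit clause [-3] forces x3=F; simplify:
  drop 3 from [-1, 3] -> [-1]
  satisfied 2 clause(s); 1 remain; assigned so far: [2, 3]
unit clause [-1] forces x1=F; simplify:
  satisfied 1 clause(s); 0 remain; assigned so far: [1, 2, 3]

Answer: x1=F x2=T x3=F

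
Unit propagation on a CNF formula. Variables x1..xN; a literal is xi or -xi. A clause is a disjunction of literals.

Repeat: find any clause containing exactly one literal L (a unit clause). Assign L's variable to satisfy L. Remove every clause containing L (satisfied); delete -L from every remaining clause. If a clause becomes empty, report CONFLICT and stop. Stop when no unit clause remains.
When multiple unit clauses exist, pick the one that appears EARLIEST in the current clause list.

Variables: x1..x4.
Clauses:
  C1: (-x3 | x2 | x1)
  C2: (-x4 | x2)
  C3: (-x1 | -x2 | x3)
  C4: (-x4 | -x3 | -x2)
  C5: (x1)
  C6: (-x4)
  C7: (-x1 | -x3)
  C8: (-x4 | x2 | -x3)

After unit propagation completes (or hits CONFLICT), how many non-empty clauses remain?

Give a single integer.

unit clause [1] forces x1=T; simplify:
  drop -1 from [-1, -2, 3] -> [-2, 3]
  drop -1 from [-1, -3] -> [-3]
  satisfied 2 clause(s); 6 remain; assigned so far: [1]
unit clause [-4] forces x4=F; simplify:
  satisfied 4 clause(s); 2 remain; assigned so far: [1, 4]
unit clause [-3] forces x3=F; simplify:
  drop 3 from [-2, 3] -> [-2]
  satisfied 1 clause(s); 1 remain; assigned so far: [1, 3, 4]
unit clause [-2] forces x2=F; simplify:
  satisfied 1 clause(s); 0 remain; assigned so far: [1, 2, 3, 4]

Answer: 0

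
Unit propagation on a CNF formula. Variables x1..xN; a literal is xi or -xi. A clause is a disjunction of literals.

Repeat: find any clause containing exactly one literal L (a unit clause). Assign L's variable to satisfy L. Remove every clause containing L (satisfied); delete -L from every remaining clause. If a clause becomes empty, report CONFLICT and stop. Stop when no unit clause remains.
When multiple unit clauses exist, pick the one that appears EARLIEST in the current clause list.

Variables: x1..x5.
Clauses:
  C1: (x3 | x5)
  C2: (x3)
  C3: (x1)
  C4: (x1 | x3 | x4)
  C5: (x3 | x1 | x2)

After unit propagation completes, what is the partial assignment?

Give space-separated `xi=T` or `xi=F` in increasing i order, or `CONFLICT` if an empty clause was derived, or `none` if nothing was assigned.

unit clause [3] forces x3=T; simplify:
  satisfied 4 clause(s); 1 remain; assigned so far: [3]
unit clause [1] forces x1=T; simplify:
  satisfied 1 clause(s); 0 remain; assigned so far: [1, 3]

Answer: x1=T x3=T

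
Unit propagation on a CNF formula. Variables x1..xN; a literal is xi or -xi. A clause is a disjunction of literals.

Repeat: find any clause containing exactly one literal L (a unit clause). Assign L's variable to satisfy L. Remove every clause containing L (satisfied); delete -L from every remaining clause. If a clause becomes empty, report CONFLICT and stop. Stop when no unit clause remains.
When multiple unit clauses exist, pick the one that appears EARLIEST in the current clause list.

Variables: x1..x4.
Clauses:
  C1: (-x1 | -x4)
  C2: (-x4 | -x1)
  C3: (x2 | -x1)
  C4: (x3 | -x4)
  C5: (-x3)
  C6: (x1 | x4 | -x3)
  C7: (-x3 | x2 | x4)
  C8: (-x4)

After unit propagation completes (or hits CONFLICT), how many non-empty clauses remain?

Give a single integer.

Answer: 1

Derivation:
unit clause [-3] forces x3=F; simplify:
  drop 3 from [3, -4] -> [-4]
  satisfied 3 clause(s); 5 remain; assigned so far: [3]
unit clause [-4] forces x4=F; simplify:
  satisfied 4 clause(s); 1 remain; assigned so far: [3, 4]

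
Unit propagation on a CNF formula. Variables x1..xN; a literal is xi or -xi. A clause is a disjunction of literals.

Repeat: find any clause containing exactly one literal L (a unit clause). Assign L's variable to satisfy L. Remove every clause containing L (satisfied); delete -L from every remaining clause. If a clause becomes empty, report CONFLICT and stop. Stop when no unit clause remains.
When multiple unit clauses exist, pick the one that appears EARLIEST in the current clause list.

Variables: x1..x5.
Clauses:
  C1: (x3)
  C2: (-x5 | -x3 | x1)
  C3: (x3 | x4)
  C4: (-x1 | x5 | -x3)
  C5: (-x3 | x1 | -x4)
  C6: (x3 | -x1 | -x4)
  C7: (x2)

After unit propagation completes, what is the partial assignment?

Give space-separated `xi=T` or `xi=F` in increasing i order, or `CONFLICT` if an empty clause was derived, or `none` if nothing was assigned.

unit clause [3] forces x3=T; simplify:
  drop -3 from [-5, -3, 1] -> [-5, 1]
  drop -3 from [-1, 5, -3] -> [-1, 5]
  drop -3 from [-3, 1, -4] -> [1, -4]
  satisfied 3 clause(s); 4 remain; assigned so far: [3]
unit clause [2] forces x2=T; simplify:
  satisfied 1 clause(s); 3 remain; assigned so far: [2, 3]

Answer: x2=T x3=T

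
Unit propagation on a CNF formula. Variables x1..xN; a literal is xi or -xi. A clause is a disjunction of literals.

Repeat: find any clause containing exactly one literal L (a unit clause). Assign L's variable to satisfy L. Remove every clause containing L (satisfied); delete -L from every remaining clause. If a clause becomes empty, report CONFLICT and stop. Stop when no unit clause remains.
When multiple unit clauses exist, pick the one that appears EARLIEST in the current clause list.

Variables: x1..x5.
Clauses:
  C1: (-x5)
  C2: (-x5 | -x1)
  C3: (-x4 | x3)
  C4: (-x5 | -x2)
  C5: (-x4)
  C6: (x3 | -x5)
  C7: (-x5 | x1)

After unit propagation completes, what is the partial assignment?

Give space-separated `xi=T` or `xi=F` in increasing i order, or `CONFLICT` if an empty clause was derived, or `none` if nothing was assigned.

unit clause [-5] forces x5=F; simplify:
  satisfied 5 clause(s); 2 remain; assigned so far: [5]
unit clause [-4] forces x4=F; simplify:
  satisfied 2 clause(s); 0 remain; assigned so far: [4, 5]

Answer: x4=F x5=F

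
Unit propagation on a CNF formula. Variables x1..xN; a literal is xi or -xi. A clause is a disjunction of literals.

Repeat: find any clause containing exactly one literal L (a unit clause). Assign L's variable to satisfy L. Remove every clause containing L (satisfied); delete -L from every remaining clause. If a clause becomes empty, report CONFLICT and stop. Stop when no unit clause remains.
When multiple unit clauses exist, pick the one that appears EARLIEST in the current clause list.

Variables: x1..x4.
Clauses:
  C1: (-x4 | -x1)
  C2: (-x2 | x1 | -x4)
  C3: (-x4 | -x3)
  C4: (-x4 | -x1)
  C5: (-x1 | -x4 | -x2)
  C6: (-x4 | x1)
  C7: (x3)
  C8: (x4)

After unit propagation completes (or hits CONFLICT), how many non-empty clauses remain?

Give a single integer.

Answer: 0

Derivation:
unit clause [3] forces x3=T; simplify:
  drop -3 from [-4, -3] -> [-4]
  satisfied 1 clause(s); 7 remain; assigned so far: [3]
unit clause [-4] forces x4=F; simplify:
  drop 4 from [4] -> [] (empty!)
  satisfied 6 clause(s); 1 remain; assigned so far: [3, 4]
CONFLICT (empty clause)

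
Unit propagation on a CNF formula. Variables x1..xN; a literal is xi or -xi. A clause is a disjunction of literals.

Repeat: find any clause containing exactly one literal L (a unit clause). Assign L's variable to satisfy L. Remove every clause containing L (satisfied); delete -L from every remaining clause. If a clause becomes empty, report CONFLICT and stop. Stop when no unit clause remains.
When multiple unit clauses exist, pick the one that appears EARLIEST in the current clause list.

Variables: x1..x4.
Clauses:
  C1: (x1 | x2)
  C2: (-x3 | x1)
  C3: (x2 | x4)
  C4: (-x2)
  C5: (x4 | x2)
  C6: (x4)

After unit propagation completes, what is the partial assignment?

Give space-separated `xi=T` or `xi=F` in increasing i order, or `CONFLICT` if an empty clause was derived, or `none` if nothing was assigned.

unit clause [-2] forces x2=F; simplify:
  drop 2 from [1, 2] -> [1]
  drop 2 from [2, 4] -> [4]
  drop 2 from [4, 2] -> [4]
  satisfied 1 clause(s); 5 remain; assigned so far: [2]
unit clause [1] forces x1=T; simplify:
  satisfied 2 clause(s); 3 remain; assigned so far: [1, 2]
unit clause [4] forces x4=T; simplify:
  satisfied 3 clause(s); 0 remain; assigned so far: [1, 2, 4]

Answer: x1=T x2=F x4=T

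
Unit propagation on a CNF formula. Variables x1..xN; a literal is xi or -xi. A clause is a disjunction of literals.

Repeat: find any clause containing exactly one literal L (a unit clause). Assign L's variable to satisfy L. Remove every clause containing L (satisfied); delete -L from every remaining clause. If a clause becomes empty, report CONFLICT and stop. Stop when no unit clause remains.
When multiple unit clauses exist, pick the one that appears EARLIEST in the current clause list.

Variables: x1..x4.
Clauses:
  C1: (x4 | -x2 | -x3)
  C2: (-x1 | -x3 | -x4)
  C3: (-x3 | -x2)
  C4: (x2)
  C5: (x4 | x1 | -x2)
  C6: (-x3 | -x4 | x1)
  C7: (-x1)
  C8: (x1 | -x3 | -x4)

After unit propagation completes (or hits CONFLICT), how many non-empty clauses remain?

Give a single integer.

unit clause [2] forces x2=T; simplify:
  drop -2 from [4, -2, -3] -> [4, -3]
  drop -2 from [-3, -2] -> [-3]
  drop -2 from [4, 1, -2] -> [4, 1]
  satisfied 1 clause(s); 7 remain; assigned so far: [2]
unit clause [-3] forces x3=F; simplify:
  satisfied 5 clause(s); 2 remain; assigned so far: [2, 3]
unit clause [-1] forces x1=F; simplify:
  drop 1 from [4, 1] -> [4]
  satisfied 1 clause(s); 1 remain; assigned so far: [1, 2, 3]
unit clause [4] forces x4=T; simplify:
  satisfied 1 clause(s); 0 remain; assigned so far: [1, 2, 3, 4]

Answer: 0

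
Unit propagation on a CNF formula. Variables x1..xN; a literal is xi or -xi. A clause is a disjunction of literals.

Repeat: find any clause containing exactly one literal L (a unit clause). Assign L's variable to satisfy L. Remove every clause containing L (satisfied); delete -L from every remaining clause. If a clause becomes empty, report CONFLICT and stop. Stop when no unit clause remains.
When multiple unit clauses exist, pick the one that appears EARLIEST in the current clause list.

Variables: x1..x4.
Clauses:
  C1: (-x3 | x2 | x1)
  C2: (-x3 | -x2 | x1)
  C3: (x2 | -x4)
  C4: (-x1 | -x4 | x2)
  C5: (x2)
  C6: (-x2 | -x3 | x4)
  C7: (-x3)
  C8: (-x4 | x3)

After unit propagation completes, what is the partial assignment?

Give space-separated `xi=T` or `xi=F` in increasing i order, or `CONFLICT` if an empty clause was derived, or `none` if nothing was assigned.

Answer: x2=T x3=F x4=F

Derivation:
unit clause [2] forces x2=T; simplify:
  drop -2 from [-3, -2, 1] -> [-3, 1]
  drop -2 from [-2, -3, 4] -> [-3, 4]
  satisfied 4 clause(s); 4 remain; assigned so far: [2]
unit clause [-3] forces x3=F; simplify:
  drop 3 from [-4, 3] -> [-4]
  satisfied 3 clause(s); 1 remain; assigned so far: [2, 3]
unit clause [-4] forces x4=F; simplify:
  satisfied 1 clause(s); 0 remain; assigned so far: [2, 3, 4]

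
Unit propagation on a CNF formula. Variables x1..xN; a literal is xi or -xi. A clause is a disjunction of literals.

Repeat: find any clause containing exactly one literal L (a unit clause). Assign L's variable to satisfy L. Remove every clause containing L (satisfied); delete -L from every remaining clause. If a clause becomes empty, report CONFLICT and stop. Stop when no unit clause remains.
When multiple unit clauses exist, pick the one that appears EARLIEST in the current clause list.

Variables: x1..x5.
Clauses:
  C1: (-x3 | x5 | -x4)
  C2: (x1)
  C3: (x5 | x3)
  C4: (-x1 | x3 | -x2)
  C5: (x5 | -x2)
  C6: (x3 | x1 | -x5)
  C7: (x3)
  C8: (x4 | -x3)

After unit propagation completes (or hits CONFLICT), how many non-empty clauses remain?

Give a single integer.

Answer: 0

Derivation:
unit clause [1] forces x1=T; simplify:
  drop -1 from [-1, 3, -2] -> [3, -2]
  satisfied 2 clause(s); 6 remain; assigned so far: [1]
unit clause [3] forces x3=T; simplify:
  drop -3 from [-3, 5, -4] -> [5, -4]
  drop -3 from [4, -3] -> [4]
  satisfied 3 clause(s); 3 remain; assigned so far: [1, 3]
unit clause [4] forces x4=T; simplify:
  drop -4 from [5, -4] -> [5]
  satisfied 1 clause(s); 2 remain; assigned so far: [1, 3, 4]
unit clause [5] forces x5=T; simplify:
  satisfied 2 clause(s); 0 remain; assigned so far: [1, 3, 4, 5]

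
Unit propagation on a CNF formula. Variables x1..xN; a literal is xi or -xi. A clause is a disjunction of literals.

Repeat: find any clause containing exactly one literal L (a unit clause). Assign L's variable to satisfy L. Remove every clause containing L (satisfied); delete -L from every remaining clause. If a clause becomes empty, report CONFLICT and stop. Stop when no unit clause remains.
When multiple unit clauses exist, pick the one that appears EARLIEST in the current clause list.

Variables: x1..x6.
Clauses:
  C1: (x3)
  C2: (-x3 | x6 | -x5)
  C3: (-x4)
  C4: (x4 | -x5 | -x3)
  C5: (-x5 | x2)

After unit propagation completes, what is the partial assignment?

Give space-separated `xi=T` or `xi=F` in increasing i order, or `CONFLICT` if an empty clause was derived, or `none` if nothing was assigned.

unit clause [3] forces x3=T; simplify:
  drop -3 from [-3, 6, -5] -> [6, -5]
  drop -3 from [4, -5, -3] -> [4, -5]
  satisfied 1 clause(s); 4 remain; assigned so far: [3]
unit clause [-4] forces x4=F; simplify:
  drop 4 from [4, -5] -> [-5]
  satisfied 1 clause(s); 3 remain; assigned so far: [3, 4]
unit clause [-5] forces x5=F; simplify:
  satisfied 3 clause(s); 0 remain; assigned so far: [3, 4, 5]

Answer: x3=T x4=F x5=F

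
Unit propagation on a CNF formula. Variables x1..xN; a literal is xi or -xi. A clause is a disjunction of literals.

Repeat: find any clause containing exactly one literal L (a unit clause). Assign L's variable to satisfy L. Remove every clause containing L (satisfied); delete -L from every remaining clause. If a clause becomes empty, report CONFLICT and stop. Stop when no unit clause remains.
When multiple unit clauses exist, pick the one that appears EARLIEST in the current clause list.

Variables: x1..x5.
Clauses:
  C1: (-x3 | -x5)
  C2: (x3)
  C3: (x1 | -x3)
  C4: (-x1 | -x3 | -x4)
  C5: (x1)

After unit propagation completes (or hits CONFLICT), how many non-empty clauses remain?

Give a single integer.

Answer: 0

Derivation:
unit clause [3] forces x3=T; simplify:
  drop -3 from [-3, -5] -> [-5]
  drop -3 from [1, -3] -> [1]
  drop -3 from [-1, -3, -4] -> [-1, -4]
  satisfied 1 clause(s); 4 remain; assigned so far: [3]
unit clause [-5] forces x5=F; simplify:
  satisfied 1 clause(s); 3 remain; assigned so far: [3, 5]
unit clause [1] forces x1=T; simplify:
  drop -1 from [-1, -4] -> [-4]
  satisfied 2 clause(s); 1 remain; assigned so far: [1, 3, 5]
unit clause [-4] forces x4=F; simplify:
  satisfied 1 clause(s); 0 remain; assigned so far: [1, 3, 4, 5]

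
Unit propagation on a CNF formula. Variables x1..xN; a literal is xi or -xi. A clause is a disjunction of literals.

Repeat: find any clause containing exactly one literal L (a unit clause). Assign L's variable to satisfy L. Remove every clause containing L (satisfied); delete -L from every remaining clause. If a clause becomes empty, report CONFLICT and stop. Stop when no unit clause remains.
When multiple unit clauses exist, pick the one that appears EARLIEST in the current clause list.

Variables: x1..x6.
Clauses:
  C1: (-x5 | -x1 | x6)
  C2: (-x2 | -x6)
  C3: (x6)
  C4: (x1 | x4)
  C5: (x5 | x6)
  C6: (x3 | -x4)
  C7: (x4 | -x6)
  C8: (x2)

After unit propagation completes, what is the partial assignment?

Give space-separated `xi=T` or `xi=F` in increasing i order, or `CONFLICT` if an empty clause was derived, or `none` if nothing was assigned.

unit clause [6] forces x6=T; simplify:
  drop -6 from [-2, -6] -> [-2]
  drop -6 from [4, -6] -> [4]
  satisfied 3 clause(s); 5 remain; assigned so far: [6]
unit clause [-2] forces x2=F; simplify:
  drop 2 from [2] -> [] (empty!)
  satisfied 1 clause(s); 4 remain; assigned so far: [2, 6]
CONFLICT (empty clause)

Answer: CONFLICT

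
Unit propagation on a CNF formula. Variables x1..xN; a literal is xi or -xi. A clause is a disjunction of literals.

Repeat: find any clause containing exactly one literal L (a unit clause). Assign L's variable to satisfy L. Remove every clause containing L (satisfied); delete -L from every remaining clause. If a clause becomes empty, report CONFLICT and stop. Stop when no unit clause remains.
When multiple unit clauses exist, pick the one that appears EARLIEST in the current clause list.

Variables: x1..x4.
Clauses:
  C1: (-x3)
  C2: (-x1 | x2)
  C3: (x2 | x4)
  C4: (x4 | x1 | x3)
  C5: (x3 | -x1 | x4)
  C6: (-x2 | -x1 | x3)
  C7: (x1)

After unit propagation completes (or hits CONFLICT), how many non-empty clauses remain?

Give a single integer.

Answer: 1

Derivation:
unit clause [-3] forces x3=F; simplify:
  drop 3 from [4, 1, 3] -> [4, 1]
  drop 3 from [3, -1, 4] -> [-1, 4]
  drop 3 from [-2, -1, 3] -> [-2, -1]
  satisfied 1 clause(s); 6 remain; assigned so far: [3]
unit clause [1] forces x1=T; simplify:
  drop -1 from [-1, 2] -> [2]
  drop -1 from [-1, 4] -> [4]
  drop -1 from [-2, -1] -> [-2]
  satisfied 2 clause(s); 4 remain; assigned so far: [1, 3]
unit clause [2] forces x2=T; simplify:
  drop -2 from [-2] -> [] (empty!)
  satisfied 2 clause(s); 2 remain; assigned so far: [1, 2, 3]
CONFLICT (empty clause)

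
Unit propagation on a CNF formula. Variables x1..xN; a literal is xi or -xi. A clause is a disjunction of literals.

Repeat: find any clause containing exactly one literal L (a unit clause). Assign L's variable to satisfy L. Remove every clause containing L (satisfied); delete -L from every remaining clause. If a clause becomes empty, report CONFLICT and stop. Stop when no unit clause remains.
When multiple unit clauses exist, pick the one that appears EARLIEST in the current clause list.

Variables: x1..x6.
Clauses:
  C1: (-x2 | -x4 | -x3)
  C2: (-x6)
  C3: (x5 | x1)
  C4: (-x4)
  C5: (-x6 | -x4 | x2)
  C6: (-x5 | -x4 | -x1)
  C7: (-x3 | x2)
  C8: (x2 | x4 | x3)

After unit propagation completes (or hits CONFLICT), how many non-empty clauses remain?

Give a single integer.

unit clause [-6] forces x6=F; simplify:
  satisfied 2 clause(s); 6 remain; assigned so far: [6]
unit clause [-4] forces x4=F; simplify:
  drop 4 from [2, 4, 3] -> [2, 3]
  satisfied 3 clause(s); 3 remain; assigned so far: [4, 6]

Answer: 3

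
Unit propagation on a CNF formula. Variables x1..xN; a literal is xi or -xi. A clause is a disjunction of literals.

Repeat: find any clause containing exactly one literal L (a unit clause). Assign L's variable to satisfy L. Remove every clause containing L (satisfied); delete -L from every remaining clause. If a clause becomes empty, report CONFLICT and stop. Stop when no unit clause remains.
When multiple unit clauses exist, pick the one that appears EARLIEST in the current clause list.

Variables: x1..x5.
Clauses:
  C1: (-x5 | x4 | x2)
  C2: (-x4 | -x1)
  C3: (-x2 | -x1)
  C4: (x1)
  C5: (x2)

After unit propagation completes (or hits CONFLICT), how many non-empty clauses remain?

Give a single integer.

unit clause [1] forces x1=T; simplify:
  drop -1 from [-4, -1] -> [-4]
  drop -1 from [-2, -1] -> [-2]
  satisfied 1 clause(s); 4 remain; assigned so far: [1]
unit clause [-4] forces x4=F; simplify:
  drop 4 from [-5, 4, 2] -> [-5, 2]
  satisfied 1 clause(s); 3 remain; assigned so far: [1, 4]
unit clause [-2] forces x2=F; simplify:
  drop 2 from [-5, 2] -> [-5]
  drop 2 from [2] -> [] (empty!)
  satisfied 1 clause(s); 2 remain; assigned so far: [1, 2, 4]
CONFLICT (empty clause)

Answer: 1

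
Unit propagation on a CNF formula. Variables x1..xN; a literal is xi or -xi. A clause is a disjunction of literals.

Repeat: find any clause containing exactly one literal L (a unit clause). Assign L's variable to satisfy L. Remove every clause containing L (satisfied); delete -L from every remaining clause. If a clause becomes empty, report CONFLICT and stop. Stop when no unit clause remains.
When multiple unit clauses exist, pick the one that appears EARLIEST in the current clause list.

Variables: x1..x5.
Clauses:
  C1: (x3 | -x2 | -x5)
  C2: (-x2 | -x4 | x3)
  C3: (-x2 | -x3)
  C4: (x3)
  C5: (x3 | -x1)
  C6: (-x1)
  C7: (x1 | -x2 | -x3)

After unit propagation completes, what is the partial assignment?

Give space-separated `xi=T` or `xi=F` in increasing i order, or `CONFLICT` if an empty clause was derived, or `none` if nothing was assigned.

unit clause [3] forces x3=T; simplify:
  drop -3 from [-2, -3] -> [-2]
  drop -3 from [1, -2, -3] -> [1, -2]
  satisfied 4 clause(s); 3 remain; assigned so far: [3]
unit clause [-2] forces x2=F; simplify:
  satisfied 2 clause(s); 1 remain; assigned so far: [2, 3]
unit clause [-1] forces x1=F; simplify:
  satisfied 1 clause(s); 0 remain; assigned so far: [1, 2, 3]

Answer: x1=F x2=F x3=T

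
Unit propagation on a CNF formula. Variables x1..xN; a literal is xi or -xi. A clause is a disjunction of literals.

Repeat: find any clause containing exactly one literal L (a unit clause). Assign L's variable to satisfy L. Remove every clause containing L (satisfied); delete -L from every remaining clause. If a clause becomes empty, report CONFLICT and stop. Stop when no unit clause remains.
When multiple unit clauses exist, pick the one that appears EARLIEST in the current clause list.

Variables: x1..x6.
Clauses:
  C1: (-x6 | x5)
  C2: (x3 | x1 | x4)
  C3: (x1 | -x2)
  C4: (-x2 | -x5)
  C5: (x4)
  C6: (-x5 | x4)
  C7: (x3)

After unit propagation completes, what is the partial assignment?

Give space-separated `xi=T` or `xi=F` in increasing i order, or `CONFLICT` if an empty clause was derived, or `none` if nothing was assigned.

unit clause [4] forces x4=T; simplify:
  satisfied 3 clause(s); 4 remain; assigned so far: [4]
unit clause [3] forces x3=T; simplify:
  satisfied 1 clause(s); 3 remain; assigned so far: [3, 4]

Answer: x3=T x4=T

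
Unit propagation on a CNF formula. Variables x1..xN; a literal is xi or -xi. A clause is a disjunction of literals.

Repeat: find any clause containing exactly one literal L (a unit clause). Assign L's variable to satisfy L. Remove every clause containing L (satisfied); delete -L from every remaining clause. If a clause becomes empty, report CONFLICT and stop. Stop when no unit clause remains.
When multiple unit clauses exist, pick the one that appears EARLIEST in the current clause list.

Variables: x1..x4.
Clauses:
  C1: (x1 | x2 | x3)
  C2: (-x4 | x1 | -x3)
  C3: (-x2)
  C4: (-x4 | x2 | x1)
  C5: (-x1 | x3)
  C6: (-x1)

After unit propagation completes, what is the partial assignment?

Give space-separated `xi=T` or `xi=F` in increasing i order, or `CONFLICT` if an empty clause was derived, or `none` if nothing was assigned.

Answer: x1=F x2=F x3=T x4=F

Derivation:
unit clause [-2] forces x2=F; simplify:
  drop 2 from [1, 2, 3] -> [1, 3]
  drop 2 from [-4, 2, 1] -> [-4, 1]
  satisfied 1 clause(s); 5 remain; assigned so far: [2]
unit clause [-1] forces x1=F; simplify:
  drop 1 from [1, 3] -> [3]
  drop 1 from [-4, 1, -3] -> [-4, -3]
  drop 1 from [-4, 1] -> [-4]
  satisfied 2 clause(s); 3 remain; assigned so far: [1, 2]
unit clause [3] forces x3=T; simplify:
  drop -3 from [-4, -3] -> [-4]
  satisfied 1 clause(s); 2 remain; assigned so far: [1, 2, 3]
unit clause [-4] forces x4=F; simplify:
  satisfied 2 clause(s); 0 remain; assigned so far: [1, 2, 3, 4]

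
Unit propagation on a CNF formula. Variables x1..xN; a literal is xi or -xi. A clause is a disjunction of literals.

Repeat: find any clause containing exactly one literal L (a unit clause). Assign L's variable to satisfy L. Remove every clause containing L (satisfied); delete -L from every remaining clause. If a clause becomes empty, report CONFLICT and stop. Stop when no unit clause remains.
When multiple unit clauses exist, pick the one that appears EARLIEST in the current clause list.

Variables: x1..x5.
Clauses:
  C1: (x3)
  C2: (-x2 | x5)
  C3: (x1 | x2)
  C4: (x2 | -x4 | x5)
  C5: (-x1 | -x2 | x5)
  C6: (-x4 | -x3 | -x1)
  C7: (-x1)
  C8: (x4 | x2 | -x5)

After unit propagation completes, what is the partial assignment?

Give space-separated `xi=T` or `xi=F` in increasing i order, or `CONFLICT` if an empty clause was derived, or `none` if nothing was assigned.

unit clause [3] forces x3=T; simplify:
  drop -3 from [-4, -3, -1] -> [-4, -1]
  satisfied 1 clause(s); 7 remain; assigned so far: [3]
unit clause [-1] forces x1=F; simplify:
  drop 1 from [1, 2] -> [2]
  satisfied 3 clause(s); 4 remain; assigned so far: [1, 3]
unit clause [2] forces x2=T; simplify:
  drop -2 from [-2, 5] -> [5]
  satisfied 3 clause(s); 1 remain; assigned so far: [1, 2, 3]
unit clause [5] forces x5=T; simplify:
  satisfied 1 clause(s); 0 remain; assigned so far: [1, 2, 3, 5]

Answer: x1=F x2=T x3=T x5=T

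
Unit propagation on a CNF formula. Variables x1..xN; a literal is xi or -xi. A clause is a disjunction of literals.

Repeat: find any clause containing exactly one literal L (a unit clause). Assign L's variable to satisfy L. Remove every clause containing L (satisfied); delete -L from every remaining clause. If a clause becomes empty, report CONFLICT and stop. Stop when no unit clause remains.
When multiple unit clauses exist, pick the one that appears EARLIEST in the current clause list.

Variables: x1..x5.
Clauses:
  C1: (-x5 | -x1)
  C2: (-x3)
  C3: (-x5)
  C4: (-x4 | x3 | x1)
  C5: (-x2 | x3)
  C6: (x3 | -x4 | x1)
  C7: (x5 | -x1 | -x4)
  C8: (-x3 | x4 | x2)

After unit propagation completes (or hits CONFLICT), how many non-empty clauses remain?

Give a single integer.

unit clause [-3] forces x3=F; simplify:
  drop 3 from [-4, 3, 1] -> [-4, 1]
  drop 3 from [-2, 3] -> [-2]
  drop 3 from [3, -4, 1] -> [-4, 1]
  satisfied 2 clause(s); 6 remain; assigned so far: [3]
unit clause [-5] forces x5=F; simplify:
  drop 5 from [5, -1, -4] -> [-1, -4]
  satisfied 2 clause(s); 4 remain; assigned so far: [3, 5]
unit clause [-2] forces x2=F; simplify:
  satisfied 1 clause(s); 3 remain; assigned so far: [2, 3, 5]

Answer: 3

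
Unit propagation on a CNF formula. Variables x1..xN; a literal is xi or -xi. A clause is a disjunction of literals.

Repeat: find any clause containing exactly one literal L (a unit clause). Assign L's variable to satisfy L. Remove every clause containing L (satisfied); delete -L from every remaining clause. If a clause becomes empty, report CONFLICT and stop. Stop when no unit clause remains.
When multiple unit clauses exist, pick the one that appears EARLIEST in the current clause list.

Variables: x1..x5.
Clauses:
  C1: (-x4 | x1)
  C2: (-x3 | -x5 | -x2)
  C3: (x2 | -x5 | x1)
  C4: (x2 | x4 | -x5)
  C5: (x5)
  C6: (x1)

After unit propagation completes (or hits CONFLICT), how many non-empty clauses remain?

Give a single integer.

unit clause [5] forces x5=T; simplify:
  drop -5 from [-3, -5, -2] -> [-3, -2]
  drop -5 from [2, -5, 1] -> [2, 1]
  drop -5 from [2, 4, -5] -> [2, 4]
  satisfied 1 clause(s); 5 remain; assigned so far: [5]
unit clause [1] forces x1=T; simplify:
  satisfied 3 clause(s); 2 remain; assigned so far: [1, 5]

Answer: 2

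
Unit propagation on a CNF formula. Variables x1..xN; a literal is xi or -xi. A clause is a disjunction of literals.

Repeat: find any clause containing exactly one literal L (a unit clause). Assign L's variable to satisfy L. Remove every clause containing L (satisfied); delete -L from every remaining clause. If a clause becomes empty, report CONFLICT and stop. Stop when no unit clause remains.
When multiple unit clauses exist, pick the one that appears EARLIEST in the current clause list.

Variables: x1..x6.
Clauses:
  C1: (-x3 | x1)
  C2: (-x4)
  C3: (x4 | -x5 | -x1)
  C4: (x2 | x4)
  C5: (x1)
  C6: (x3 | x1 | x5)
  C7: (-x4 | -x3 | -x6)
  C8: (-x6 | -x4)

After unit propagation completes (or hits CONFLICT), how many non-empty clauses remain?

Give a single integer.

unit clause [-4] forces x4=F; simplify:
  drop 4 from [4, -5, -1] -> [-5, -1]
  drop 4 from [2, 4] -> [2]
  satisfied 3 clause(s); 5 remain; assigned so far: [4]
unit clause [2] forces x2=T; simplify:
  satisfied 1 clause(s); 4 remain; assigned so far: [2, 4]
unit clause [1] forces x1=T; simplify:
  drop -1 from [-5, -1] -> [-5]
  satisfied 3 clause(s); 1 remain; assigned so far: [1, 2, 4]
unit clause [-5] forces x5=F; simplify:
  satisfied 1 clause(s); 0 remain; assigned so far: [1, 2, 4, 5]

Answer: 0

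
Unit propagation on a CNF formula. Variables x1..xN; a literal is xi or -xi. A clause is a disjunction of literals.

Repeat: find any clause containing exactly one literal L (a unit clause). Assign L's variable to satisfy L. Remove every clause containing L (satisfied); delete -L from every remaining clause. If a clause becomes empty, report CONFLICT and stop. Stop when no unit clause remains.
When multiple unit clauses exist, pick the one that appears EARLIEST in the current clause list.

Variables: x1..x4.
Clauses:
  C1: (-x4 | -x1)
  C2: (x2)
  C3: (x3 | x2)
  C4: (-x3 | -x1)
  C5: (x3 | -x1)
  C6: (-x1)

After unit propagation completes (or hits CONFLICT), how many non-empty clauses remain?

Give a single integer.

unit clause [2] forces x2=T; simplify:
  satisfied 2 clause(s); 4 remain; assigned so far: [2]
unit clause [-1] forces x1=F; simplify:
  satisfied 4 clause(s); 0 remain; assigned so far: [1, 2]

Answer: 0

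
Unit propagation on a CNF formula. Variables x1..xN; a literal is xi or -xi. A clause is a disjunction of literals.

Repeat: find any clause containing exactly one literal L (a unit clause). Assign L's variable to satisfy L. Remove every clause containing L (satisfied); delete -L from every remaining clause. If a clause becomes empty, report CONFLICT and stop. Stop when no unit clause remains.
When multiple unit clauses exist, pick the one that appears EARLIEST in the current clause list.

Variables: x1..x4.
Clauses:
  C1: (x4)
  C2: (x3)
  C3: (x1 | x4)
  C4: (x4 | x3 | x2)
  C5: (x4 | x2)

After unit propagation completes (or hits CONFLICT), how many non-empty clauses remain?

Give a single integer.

Answer: 0

Derivation:
unit clause [4] forces x4=T; simplify:
  satisfied 4 clause(s); 1 remain; assigned so far: [4]
unit clause [3] forces x3=T; simplify:
  satisfied 1 clause(s); 0 remain; assigned so far: [3, 4]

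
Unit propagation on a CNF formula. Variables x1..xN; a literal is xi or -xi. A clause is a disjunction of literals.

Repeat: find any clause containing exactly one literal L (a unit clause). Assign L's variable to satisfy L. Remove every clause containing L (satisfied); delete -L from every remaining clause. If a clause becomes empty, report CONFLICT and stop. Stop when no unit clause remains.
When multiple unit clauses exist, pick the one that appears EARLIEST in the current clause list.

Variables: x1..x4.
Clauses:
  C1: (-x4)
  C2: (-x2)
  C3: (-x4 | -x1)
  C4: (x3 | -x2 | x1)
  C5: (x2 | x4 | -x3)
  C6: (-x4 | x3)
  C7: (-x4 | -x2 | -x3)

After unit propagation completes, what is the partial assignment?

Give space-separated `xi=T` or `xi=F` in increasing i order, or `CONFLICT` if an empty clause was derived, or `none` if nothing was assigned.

unit clause [-4] forces x4=F; simplify:
  drop 4 from [2, 4, -3] -> [2, -3]
  satisfied 4 clause(s); 3 remain; assigned so far: [4]
unit clause [-2] forces x2=F; simplify:
  drop 2 from [2, -3] -> [-3]
  satisfied 2 clause(s); 1 remain; assigned so far: [2, 4]
unit clause [-3] forces x3=F; simplify:
  satisfied 1 clause(s); 0 remain; assigned so far: [2, 3, 4]

Answer: x2=F x3=F x4=F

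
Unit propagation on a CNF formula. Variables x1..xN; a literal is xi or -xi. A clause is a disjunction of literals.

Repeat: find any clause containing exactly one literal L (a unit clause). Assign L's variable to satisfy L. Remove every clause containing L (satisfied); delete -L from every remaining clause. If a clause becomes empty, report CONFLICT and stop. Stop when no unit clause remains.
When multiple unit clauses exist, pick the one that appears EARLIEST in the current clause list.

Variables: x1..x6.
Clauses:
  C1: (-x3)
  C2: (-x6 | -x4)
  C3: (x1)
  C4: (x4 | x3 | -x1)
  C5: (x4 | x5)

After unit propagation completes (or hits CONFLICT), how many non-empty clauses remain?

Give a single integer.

Answer: 0

Derivation:
unit clause [-3] forces x3=F; simplify:
  drop 3 from [4, 3, -1] -> [4, -1]
  satisfied 1 clause(s); 4 remain; assigned so far: [3]
unit clause [1] forces x1=T; simplify:
  drop -1 from [4, -1] -> [4]
  satisfied 1 clause(s); 3 remain; assigned so far: [1, 3]
unit clause [4] forces x4=T; simplify:
  drop -4 from [-6, -4] -> [-6]
  satisfied 2 clause(s); 1 remain; assigned so far: [1, 3, 4]
unit clause [-6] forces x6=F; simplify:
  satisfied 1 clause(s); 0 remain; assigned so far: [1, 3, 4, 6]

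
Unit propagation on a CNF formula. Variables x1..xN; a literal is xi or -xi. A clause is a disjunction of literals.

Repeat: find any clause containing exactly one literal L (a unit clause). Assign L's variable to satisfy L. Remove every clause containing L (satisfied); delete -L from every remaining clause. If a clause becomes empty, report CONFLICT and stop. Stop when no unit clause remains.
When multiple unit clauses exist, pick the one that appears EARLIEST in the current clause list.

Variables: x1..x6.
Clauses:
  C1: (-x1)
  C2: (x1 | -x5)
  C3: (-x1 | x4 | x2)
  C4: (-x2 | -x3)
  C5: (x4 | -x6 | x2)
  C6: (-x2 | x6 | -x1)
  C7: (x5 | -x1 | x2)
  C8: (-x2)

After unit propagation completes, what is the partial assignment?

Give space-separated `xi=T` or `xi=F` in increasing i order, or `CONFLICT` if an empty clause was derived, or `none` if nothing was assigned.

unit clause [-1] forces x1=F; simplify:
  drop 1 from [1, -5] -> [-5]
  satisfied 4 clause(s); 4 remain; assigned so far: [1]
unit clause [-5] forces x5=F; simplify:
  satisfied 1 clause(s); 3 remain; assigned so far: [1, 5]
unit clause [-2] forces x2=F; simplify:
  drop 2 from [4, -6, 2] -> [4, -6]
  satisfied 2 clause(s); 1 remain; assigned so far: [1, 2, 5]

Answer: x1=F x2=F x5=F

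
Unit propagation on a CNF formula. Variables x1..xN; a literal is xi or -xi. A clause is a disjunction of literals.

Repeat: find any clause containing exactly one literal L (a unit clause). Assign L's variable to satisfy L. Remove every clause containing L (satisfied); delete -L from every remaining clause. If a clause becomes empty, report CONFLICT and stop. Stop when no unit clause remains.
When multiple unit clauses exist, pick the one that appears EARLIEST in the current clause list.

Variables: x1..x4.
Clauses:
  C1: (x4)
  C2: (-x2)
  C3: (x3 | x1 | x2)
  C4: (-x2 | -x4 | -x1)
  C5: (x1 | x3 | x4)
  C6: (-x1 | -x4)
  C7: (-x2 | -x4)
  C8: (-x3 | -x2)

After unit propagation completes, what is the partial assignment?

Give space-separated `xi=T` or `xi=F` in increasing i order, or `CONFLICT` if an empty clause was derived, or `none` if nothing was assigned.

unit clause [4] forces x4=T; simplify:
  drop -4 from [-2, -4, -1] -> [-2, -1]
  drop -4 from [-1, -4] -> [-1]
  drop -4 from [-2, -4] -> [-2]
  satisfied 2 clause(s); 6 remain; assigned so far: [4]
unit clause [-2] forces x2=F; simplify:
  drop 2 from [3, 1, 2] -> [3, 1]
  satisfied 4 clause(s); 2 remain; assigned so far: [2, 4]
unit clause [-1] forces x1=F; simplify:
  drop 1 from [3, 1] -> [3]
  satisfied 1 clause(s); 1 remain; assigned so far: [1, 2, 4]
unit clause [3] forces x3=T; simplify:
  satisfied 1 clause(s); 0 remain; assigned so far: [1, 2, 3, 4]

Answer: x1=F x2=F x3=T x4=T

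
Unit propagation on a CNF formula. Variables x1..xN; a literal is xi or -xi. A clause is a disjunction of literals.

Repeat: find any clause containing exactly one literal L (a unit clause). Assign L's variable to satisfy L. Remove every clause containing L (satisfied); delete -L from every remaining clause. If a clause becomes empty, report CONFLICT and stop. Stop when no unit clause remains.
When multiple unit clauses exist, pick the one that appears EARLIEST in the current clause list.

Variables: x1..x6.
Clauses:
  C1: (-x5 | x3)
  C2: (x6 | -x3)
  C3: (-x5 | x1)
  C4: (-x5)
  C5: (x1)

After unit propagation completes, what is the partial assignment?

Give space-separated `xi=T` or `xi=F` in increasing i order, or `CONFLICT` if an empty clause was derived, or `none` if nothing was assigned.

unit clause [-5] forces x5=F; simplify:
  satisfied 3 clause(s); 2 remain; assigned so far: [5]
unit clause [1] forces x1=T; simplify:
  satisfied 1 clause(s); 1 remain; assigned so far: [1, 5]

Answer: x1=T x5=F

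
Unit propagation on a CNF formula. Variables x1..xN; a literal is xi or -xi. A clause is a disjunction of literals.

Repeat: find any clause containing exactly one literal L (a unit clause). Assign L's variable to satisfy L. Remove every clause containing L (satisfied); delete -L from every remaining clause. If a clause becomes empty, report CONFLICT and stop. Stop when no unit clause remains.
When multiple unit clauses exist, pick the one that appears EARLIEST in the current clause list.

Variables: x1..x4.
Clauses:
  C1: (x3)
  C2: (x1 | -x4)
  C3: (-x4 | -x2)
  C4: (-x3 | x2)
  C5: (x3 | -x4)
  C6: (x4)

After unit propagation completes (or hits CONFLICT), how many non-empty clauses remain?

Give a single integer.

Answer: 0

Derivation:
unit clause [3] forces x3=T; simplify:
  drop -3 from [-3, 2] -> [2]
  satisfied 2 clause(s); 4 remain; assigned so far: [3]
unit clause [2] forces x2=T; simplify:
  drop -2 from [-4, -2] -> [-4]
  satisfied 1 clause(s); 3 remain; assigned so far: [2, 3]
unit clause [-4] forces x4=F; simplify:
  drop 4 from [4] -> [] (empty!)
  satisfied 2 clause(s); 1 remain; assigned so far: [2, 3, 4]
CONFLICT (empty clause)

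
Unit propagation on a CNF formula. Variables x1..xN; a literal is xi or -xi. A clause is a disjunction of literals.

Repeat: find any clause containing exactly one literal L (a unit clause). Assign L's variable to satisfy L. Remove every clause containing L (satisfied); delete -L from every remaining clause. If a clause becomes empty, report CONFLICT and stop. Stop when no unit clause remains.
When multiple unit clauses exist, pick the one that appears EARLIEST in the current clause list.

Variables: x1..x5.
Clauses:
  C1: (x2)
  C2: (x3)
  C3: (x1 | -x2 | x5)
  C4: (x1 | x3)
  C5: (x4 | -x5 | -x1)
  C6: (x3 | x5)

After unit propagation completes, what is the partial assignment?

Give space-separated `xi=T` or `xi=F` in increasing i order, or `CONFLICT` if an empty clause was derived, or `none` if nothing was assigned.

Answer: x2=T x3=T

Derivation:
unit clause [2] forces x2=T; simplify:
  drop -2 from [1, -2, 5] -> [1, 5]
  satisfied 1 clause(s); 5 remain; assigned so far: [2]
unit clause [3] forces x3=T; simplify:
  satisfied 3 clause(s); 2 remain; assigned so far: [2, 3]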